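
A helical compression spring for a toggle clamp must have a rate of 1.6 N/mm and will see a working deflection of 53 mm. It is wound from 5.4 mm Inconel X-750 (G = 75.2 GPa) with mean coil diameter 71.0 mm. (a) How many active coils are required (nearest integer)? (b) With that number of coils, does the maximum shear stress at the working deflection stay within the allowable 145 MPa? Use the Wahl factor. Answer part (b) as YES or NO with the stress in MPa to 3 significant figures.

N_a = Gd⁴/(8D³k) = (75.2×10³)(5.4⁴)/(8·71.0³·1.6) = 13.96 → N_a = 14
Actual rate k = Gd⁴/(8D³·14) = 1.5951 N/mm
Working load F = kδ = 1.5951·53 = 84.543 N
C = 71.0/5.4 = 13.1481; K_W = (4C−1)/(4C−4)+0.615/C = 1.1085
τ_max = K_W·8FD/(πd³) = 1.1085·97.072 = 107.61 MPa
τ_max ≤ 145 MPa → acceptable

(a) 14 coils; (b) YES, τ_max = 108 MPa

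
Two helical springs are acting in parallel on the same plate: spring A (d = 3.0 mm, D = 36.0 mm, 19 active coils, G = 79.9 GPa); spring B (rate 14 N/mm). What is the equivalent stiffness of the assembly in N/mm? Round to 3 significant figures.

14.9 N/mm

k_A = Gd⁴/(8D³N_a) = (79.9×10³)(3.0⁴)/(8·36.0³·19) = 0.9126 N/mm
Parallel: k_eq = 0.9126 + 14 = 14.913 N/mm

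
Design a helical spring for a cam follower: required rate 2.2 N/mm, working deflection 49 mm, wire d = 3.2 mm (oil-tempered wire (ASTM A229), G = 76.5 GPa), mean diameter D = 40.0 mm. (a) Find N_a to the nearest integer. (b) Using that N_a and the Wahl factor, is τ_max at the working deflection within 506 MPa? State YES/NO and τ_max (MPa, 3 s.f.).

N_a = Gd⁴/(8D³k) = (76.5×10³)(3.2⁴)/(8·40.0³·2.2) = 7.121 → N_a = 7
Actual rate k = Gd⁴/(8D³·7) = 2.2382 N/mm
Working load F = kδ = 2.2382·49 = 109.67 N
C = 40.0/3.2 = 12.5000; K_W = (4C−1)/(4C−4)+0.615/C = 1.1144
τ_max = K_W·8FD/(πd³) = 1.1144·340.91 = 379.92 MPa
τ_max ≤ 506 MPa → acceptable

(a) 7 coils; (b) YES, τ_max = 380 MPa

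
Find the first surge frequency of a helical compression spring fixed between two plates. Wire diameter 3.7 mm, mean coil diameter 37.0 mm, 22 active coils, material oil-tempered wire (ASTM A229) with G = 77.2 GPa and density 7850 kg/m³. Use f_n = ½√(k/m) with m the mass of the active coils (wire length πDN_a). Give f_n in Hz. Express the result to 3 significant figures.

k = Gd⁴/(8D³N_a) = (77.2×10³)(3.7⁴)/(8·37.0³·22) = 1.623 N/mm = 1623 N/m
Wire length L = πDN_a = π·37.0·22 = 2557.3 mm
m = ρ·(πd²/4)·L = 7850 × 10.752×10⁻⁶ m² × 2.5573 m = 0.21584 kg
f_n = ½√(k/m) = 0.5·√(1623/0.21584) = 0.5·√(7519.2) = 43.357 Hz

43.4 Hz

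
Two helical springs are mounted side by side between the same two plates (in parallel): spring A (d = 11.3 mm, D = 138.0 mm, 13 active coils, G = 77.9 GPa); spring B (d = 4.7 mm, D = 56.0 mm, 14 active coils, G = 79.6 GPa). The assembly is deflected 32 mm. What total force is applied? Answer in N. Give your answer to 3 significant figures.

k_A = Gd⁴/(8D³N_a) = (77.9×10³)(11.3⁴)/(8·138.0³·13) = 4.6471 N/mm
k_B = Gd⁴/(8D³N_a) = (79.6×10³)(4.7⁴)/(8·56.0³·14) = 1.9748 N/mm
Parallel: k_eq = 4.6471 + 1.9748 = 6.6219 N/mm
F = k_eq·δ = 6.6219·32 = 211.9 N

212 N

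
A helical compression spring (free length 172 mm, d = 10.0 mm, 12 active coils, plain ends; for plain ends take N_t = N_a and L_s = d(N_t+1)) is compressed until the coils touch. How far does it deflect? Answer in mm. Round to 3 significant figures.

42.0 mm

N_t = 12; L_s = 10.0·13 = 130 mm
δ_solid = L₀ − L_s = 172 − 130 = 42 mm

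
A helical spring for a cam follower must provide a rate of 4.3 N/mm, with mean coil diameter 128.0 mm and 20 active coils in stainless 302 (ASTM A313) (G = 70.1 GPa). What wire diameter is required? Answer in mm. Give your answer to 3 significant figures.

d = (8D³N_a·k / G)^(1/4) = (8·128.0³·20·4.3 / (70.1×10³))^0.25
  = (20583)^0.25 = 11.9777 mm

12.0 mm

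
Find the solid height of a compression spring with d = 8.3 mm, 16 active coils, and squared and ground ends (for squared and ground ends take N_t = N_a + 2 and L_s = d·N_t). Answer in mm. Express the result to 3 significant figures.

squared and ground ends: N_t = N_a + 2 = 16 + 2 = 18
L_s = d·N_t = 8.3 × 18 = 149.4 mm

149 mm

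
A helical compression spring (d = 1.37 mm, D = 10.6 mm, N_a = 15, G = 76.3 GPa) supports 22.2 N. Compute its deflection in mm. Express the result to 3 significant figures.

k = Gd⁴/(8D³N_a) = (76.3×10³)(1.37⁴)/(8·10.6³·15) = 1.8806 N/mm
δ = F/k = 22.2 / 1.8806 = 11.804 mm

11.8 mm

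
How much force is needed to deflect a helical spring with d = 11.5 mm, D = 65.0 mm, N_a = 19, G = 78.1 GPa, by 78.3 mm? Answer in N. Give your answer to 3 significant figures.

k = Gd⁴/(8D³N_a) = (78.1×10³)(11.5⁴)/(8·65.0³·19) = 32.723 N/mm
F = k·δ = 32.723 × 78.3 = 2562.2 N

2560 N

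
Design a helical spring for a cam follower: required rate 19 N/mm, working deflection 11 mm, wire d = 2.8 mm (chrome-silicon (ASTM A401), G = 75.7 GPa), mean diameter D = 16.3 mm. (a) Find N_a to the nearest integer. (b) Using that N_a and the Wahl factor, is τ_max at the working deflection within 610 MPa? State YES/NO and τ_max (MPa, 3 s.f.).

(a) 7 coils; (b) YES, τ_max = 503 MPa

N_a = Gd⁴/(8D³k) = (75.7×10³)(2.8⁴)/(8·16.3³·19) = 7.068 → N_a = 7
Actual rate k = Gd⁴/(8D³·7) = 19.186 N/mm
Working load F = kδ = 19.186·11 = 211.04 N
C = 16.3/2.8 = 5.8214; K_W = (4C−1)/(4C−4)+0.615/C = 1.2612
τ_max = K_W·8FD/(πd³) = 1.2612·399.05 = 503.28 MPa
τ_max ≤ 610 MPa → acceptable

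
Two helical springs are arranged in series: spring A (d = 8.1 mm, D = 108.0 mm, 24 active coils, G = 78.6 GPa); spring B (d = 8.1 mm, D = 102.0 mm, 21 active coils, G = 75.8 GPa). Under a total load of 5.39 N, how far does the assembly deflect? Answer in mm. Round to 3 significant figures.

6.80 mm

k_A = Gd⁴/(8D³N_a) = (78.6×10³)(8.1⁴)/(8·108.0³·24) = 1.3989 N/mm
k_B = Gd⁴/(8D³N_a) = (75.8×10³)(8.1⁴)/(8·102.0³·21) = 1.8302 N/mm
Series: 1/k_eq = 1/1.3989 + 1/1.8302 = 1.2612; k_eq = 0.79288 N/mm
δ = F/k_eq = 5.39/0.79288 = 6.798 mm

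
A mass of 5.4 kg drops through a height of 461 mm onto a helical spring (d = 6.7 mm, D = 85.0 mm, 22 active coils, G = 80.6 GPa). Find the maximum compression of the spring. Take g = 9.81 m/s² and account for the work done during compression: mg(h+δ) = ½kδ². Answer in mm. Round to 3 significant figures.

219 mm

k = Gd⁴/(8D³N_a) = (80.6×10³)(6.7⁴)/(8·85.0³·22) = 1.5027 N/mm
W = mg = 5.4 × 9.81 = 52.974 N
½kδ² − Wδ − Wh = 0 → δ = (W + √(W² + 2kWh))/k
δ = (52.974 + √(2806.2 + 73393.7))/1.5027 = (52.974 + 276.04)/1.5027 = 218.95 mm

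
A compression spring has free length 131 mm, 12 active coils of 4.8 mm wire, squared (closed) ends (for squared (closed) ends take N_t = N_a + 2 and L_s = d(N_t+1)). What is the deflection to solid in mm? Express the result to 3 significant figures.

59.0 mm

N_t = 14; L_s = 4.8·15 = 72 mm
δ_solid = L₀ − L_s = 131 − 72 = 59 mm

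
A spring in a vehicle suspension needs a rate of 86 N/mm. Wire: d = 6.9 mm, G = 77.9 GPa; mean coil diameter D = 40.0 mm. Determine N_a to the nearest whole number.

4

N_a = Gd⁴/(8D³k) = (77.9×10³ × 6.9⁴)/(8 × 40.0³ × 86)
    = 1.76577e+08 / 4.4032e+07 = 4.01 → 4 coils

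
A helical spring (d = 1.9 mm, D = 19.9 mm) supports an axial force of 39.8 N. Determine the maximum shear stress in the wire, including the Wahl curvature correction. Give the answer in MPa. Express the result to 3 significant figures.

Spring index C = D/d = 19.9/1.9 = 10.4737
K_W = (4C−1)/(4C−4) + 0.615/C = 40.895/37.895 + 0.0587 = 1.1379
τ₀ = 8FD/(πd³) = 8·39.8·19.9/(π·1.9³) = 6336.16/21.548 = 294.05 MPa
τ_max = K·τ₀ = 1.1379 × 294.05 = 334.59 MPa

335 MPa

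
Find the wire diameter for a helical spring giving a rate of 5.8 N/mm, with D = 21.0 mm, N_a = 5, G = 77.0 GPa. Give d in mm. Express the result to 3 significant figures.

d = (8D³N_a·k / G)^(1/4) = (8·21.0³·5·5.8 / (77.0×10³))^0.25
  = (27.903)^0.25 = 2.2983 mm

2.30 mm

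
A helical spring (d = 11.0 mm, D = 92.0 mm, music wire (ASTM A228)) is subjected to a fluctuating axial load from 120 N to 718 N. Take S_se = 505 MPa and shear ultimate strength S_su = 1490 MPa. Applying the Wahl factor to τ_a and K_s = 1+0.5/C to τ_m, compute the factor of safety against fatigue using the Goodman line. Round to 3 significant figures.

5.72

C = D/d = 92.0/11.0 = 8.3636; K_W = (4C−1)/(4C−4)+0.615/C = 1.1754; K_s = 1+0.5/C = 1.0598
F_a = (F_max−F_min)/2 = 299 N; F_m = (F_max+F_min)/2 = 419 N
τ_a = K_W·8F_aD/(πd³) = 1.1754 × 52.629 = 61.859 MPa
τ_m = K_s·8F_mD/(πd³) = 1.0598 × 73.75 = 78.159 MPa
Goodman: 1/n_f = τ_a/S_se + τ_m/S_su = 61.859/505 + 78.159/1490 = 0.12249 + 0.05246 = 0.17495
n_f = 1/0.17495 = 5.716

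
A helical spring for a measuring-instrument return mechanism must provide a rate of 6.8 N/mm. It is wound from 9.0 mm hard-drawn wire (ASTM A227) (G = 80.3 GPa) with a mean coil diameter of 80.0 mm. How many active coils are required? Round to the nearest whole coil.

19

N_a = Gd⁴/(8D³k) = (80.3×10³ × 9.0⁴)/(8 × 80.0³ × 6.8)
    = 5.26848e+08 / 2.78528e+07 = 18.92 → 19 coils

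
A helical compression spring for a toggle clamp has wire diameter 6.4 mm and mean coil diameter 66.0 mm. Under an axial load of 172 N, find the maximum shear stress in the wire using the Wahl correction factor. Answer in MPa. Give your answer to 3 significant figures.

Spring index C = D/d = 66.0/6.4 = 10.3125
K_W = (4C−1)/(4C−4) + 0.615/C = 40.250/37.250 + 0.0596 = 1.1402
τ₀ = 8FD/(πd³) = 8·172·66.0/(π·6.4³) = 90816/823.55 = 110.27 MPa
τ_max = K·τ₀ = 1.1402 × 110.27 = 125.73 MPa

126 MPa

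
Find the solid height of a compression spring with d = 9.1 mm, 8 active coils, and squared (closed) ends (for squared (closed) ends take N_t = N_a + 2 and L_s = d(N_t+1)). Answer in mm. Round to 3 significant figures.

squared (closed) ends: N_t = N_a + 2 = 8 + 2 = 10
L_s = d·(N_t+1) = 9.1 × 11 = 100.1 mm

100 mm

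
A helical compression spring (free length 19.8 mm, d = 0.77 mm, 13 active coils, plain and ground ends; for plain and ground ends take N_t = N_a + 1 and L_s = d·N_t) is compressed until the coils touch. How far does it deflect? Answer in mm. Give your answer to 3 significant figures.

N_t = 14; L_s = 0.77·14 = 10.78 mm
δ_solid = L₀ − L_s = 19.8 − 10.78 = 9.02 mm

9.02 mm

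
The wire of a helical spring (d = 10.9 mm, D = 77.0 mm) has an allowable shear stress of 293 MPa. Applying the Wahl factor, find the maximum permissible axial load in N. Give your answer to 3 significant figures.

1600 N

C = D/d = 77.0/10.9 = 7.0642
K_W = (4C−1)/(4C−4) + 0.615/C = 27.257/24.257 + 0.0871 = 1.2107
τ_max = K·8FD/(πd³) → F_max = τ_allow·πd³/(8DK)
F_max = 293·π·10.9³/(8·77.0·1.2107) = 1.1921e+06/745.81 = 1598.3 N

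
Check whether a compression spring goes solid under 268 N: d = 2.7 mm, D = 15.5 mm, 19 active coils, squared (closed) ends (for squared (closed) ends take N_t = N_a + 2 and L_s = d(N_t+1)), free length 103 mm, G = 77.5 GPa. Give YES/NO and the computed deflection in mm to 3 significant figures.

k = Gd⁴/(8D³N_a) = (77.5×10³)(2.7⁴)/(8·15.5³·19) = 7.2764 N/mm
N_t = 21; L_s = 2.7·22 = 59.4 mm; δ_solid = L₀ − L_s = 103 − 59.4 = 43.6 mm
δ = F/k = 268/7.2764 = 36.831 mm
δ < δ_solid → spring does not go solid

NO, δ = 36.8 mm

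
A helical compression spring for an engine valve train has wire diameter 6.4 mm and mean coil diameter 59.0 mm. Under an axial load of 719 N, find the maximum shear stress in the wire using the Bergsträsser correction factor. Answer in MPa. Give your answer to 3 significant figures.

Spring index C = D/d = 59.0/6.4 = 9.2188
K_B = (4C+2)/(4C−3) = 38.875/33.875 = 1.1476
τ₀ = 8FD/(πd³) = 8·719·59.0/(π·6.4³) = 339368/823.55 = 412.08 MPa
τ_max = K·τ₀ = 1.1476 × 412.08 = 472.9 MPa

473 MPa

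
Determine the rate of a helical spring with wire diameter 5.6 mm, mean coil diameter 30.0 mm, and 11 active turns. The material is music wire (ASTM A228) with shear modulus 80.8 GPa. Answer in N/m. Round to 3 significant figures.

33400 N/m

k = Gd⁴/(8D³N_a) = (80.8×10³ × 5.6⁴) / (8 × 30.0³ × 11)
  = 7.94627e+07 / 2.376e+06 = 33.444 N/mm = 33444 N/m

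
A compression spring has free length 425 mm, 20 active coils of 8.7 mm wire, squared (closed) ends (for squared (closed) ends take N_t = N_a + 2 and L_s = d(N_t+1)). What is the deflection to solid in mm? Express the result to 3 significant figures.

225 mm

N_t = 22; L_s = 8.7·23 = 200.1 mm
δ_solid = L₀ − L_s = 425 − 200.1 = 224.9 mm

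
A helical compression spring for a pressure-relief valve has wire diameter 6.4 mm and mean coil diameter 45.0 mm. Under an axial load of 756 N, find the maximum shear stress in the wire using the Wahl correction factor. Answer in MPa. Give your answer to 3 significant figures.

400 MPa

Spring index C = D/d = 45.0/6.4 = 7.0312
K_W = (4C−1)/(4C−4) + 0.615/C = 27.125/24.125 + 0.0875 = 1.2118
τ₀ = 8FD/(πd³) = 8·756·45.0/(π·6.4³) = 272160/823.55 = 330.47 MPa
τ_max = K·τ₀ = 1.2118 × 330.47 = 400.47 MPa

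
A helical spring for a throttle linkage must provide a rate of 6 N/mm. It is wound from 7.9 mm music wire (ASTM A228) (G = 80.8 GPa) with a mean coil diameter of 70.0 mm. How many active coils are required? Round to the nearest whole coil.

N_a = Gd⁴/(8D³k) = (80.8×10³ × 7.9⁴)/(8 × 70.0³ × 6)
    = 3.14717e+08 / 1.6464e+07 = 19.12 → 19 coils

19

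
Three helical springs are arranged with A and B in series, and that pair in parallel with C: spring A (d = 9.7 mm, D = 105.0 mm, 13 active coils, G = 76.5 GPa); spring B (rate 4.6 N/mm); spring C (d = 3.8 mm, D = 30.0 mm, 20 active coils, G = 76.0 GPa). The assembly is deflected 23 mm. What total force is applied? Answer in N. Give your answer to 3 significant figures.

k_A = Gd⁴/(8D³N_a) = (76.5×10³)(9.7⁴)/(8·105.0³·13) = 5.6253 N/mm
k_C = Gd⁴/(8D³N_a) = (76.0×10³)(3.8⁴)/(8·30.0³·20) = 3.6683 N/mm
Springs A,B series: k_AB = 1/(1/5.6253+1/4.6) = 2.5306 N/mm; parallel with C: k_eq = 2.5306+3.6683 = 6.1989 N/mm
F = k_eq·δ = 6.1989·23 = 142.58 N

143 N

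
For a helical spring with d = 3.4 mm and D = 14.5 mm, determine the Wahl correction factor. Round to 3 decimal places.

1.374

C = D/d = 14.5/3.4 = 4.2647
K_W = (4C−1)/(4C−4) + 0.615/C = 16.059/13.059 + 0.1442 = 1.3739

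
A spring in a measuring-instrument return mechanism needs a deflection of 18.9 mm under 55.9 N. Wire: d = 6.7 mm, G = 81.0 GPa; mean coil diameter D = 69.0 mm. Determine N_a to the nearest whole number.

Required rate k = F/δ = 55.9/18.9 = 2.9577 N/mm
N_a = Gd⁴/(8D³k) = (81.0×10³ × 6.7⁴)/(8 × 69.0³ × 2.9577)
    = 1.63224e+08 / 7.77297e+06 = 21 → 21 coils

21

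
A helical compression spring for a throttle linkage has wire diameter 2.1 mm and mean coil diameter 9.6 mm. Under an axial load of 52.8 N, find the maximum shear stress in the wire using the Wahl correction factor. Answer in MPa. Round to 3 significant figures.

Spring index C = D/d = 9.6/2.1 = 4.5714
K_W = (4C−1)/(4C−4) + 0.615/C = 17.286/14.286 + 0.1345 = 1.3445
τ₀ = 8FD/(πd³) = 8·52.8·9.6/(π·2.1³) = 4055.04/29.094 = 139.38 MPa
τ_max = K·τ₀ = 1.3445 × 139.38 = 187.4 MPa

187 MPa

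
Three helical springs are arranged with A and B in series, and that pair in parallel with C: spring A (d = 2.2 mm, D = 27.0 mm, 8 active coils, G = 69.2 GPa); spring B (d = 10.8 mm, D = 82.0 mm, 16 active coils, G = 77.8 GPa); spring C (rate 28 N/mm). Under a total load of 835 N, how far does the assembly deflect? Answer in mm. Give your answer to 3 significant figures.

k_A = Gd⁴/(8D³N_a) = (69.2×10³)(2.2⁴)/(8·27.0³·8) = 1.2868 N/mm
k_B = Gd⁴/(8D³N_a) = (77.8×10³)(10.8⁴)/(8·82.0³·16) = 14.998 N/mm
Springs A,B series: k_AB = 1/(1/1.2868+1/14.998) = 1.1852 N/mm; parallel with C: k_eq = 1.1852+28 = 29.185 N/mm
δ = F/k_eq = 835/29.185 = 28.61 mm

28.6 mm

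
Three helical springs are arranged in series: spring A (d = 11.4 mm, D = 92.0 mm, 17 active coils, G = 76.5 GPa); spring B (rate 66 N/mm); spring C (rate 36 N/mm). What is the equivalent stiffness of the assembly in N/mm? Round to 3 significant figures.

k_A = Gd⁴/(8D³N_a) = (76.5×10³)(11.4⁴)/(8·92.0³·17) = 12.201 N/mm
Series: 1/k_eq = 1/12.201 + 1/66 + 1/36 = 0.12489; k_eq = 8.0069 N/mm

8.01 N/mm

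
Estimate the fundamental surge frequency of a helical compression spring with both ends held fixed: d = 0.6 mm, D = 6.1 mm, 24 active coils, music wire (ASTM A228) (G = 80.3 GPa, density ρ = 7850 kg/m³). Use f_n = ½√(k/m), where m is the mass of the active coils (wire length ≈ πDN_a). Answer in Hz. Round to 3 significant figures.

k = Gd⁴/(8D³N_a) = (80.3×10³)(0.6⁴)/(8·6.1³·24) = 0.2388 N/mm = 238.8 N/m
Wire length L = πDN_a = π·6.1·24 = 459.93 mm
m = ρ·(πd²/4)·L = 7850 × 0.28274×10⁻⁶ m² × 0.45993 m = 0.0010208 kg
f_n = ½√(k/m) = 0.5·√(238.8/0.0010208) = 0.5·√(2.3393e+05) = 241.83 Hz

242 Hz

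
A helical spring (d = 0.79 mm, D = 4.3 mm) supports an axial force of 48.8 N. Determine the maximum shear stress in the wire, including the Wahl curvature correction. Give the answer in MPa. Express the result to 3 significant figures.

1390 MPa

Spring index C = D/d = 4.3/0.79 = 5.4430
K_W = (4C−1)/(4C−4) + 0.615/C = 20.772/17.772 + 0.1130 = 1.2818
τ₀ = 8FD/(πd³) = 8·48.8·4.3/(π·0.79³) = 1678.72/1.5489 = 1083.8 MPa
τ_max = K·τ₀ = 1.2818 × 1083.8 = 1389.2 MPa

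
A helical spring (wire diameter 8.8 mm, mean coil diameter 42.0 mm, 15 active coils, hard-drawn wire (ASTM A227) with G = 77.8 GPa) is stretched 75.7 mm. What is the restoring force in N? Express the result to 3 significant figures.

k = Gd⁴/(8D³N_a) = (77.8×10³)(8.8⁴)/(8·42.0³·15) = 52.478 N/mm
F = k·δ = 52.478 × 75.7 = 3972.6 N

3970 N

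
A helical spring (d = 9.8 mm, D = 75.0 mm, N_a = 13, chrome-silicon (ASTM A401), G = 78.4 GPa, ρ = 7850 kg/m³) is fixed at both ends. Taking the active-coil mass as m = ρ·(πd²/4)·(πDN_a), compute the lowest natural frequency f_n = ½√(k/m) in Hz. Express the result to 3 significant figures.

k = Gd⁴/(8D³N_a) = (78.4×10³)(9.8⁴)/(8·75.0³·13) = 16.482 N/mm = 16482 N/m
Wire length L = πDN_a = π·75.0·13 = 3063.1 mm
m = ρ·(πd²/4)·L = 7850 × 75.43×10⁻⁶ m² × 3.0631 m = 1.8137 kg
f_n = ½√(k/m) = 0.5·√(16482/1.8137) = 0.5·√(9087.3) = 47.664 Hz

47.7 Hz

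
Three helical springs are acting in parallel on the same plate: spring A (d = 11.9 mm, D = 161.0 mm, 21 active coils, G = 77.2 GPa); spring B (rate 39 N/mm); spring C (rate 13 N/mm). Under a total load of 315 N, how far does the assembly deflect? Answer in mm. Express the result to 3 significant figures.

5.81 mm

k_A = Gd⁴/(8D³N_a) = (77.2×10³)(11.9⁴)/(8·161.0³·21) = 2.2081 N/mm
Parallel: k_eq = 2.2081 + 39 + 13 = 54.208 N/mm
δ = F/k_eq = 315/54.208 = 5.8109 mm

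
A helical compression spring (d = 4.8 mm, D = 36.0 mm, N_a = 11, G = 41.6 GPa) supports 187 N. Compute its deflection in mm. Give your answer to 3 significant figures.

k = Gd⁴/(8D³N_a) = (41.6×10³)(4.8⁴)/(8·36.0³·11) = 5.3786 N/mm
δ = F/k = 187 / 5.3786 = 34.768 mm

34.8 mm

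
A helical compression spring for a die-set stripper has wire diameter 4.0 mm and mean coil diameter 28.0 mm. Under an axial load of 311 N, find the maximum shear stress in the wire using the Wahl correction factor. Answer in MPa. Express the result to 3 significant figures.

Spring index C = D/d = 28.0/4.0 = 7.0000
K_W = (4C−1)/(4C−4) + 0.615/C = 27.000/24.000 + 0.0879 = 1.2129
τ₀ = 8FD/(πd³) = 8·311·28.0/(π·4.0³) = 69664/201.06 = 346.48 MPa
τ_max = K·τ₀ = 1.2129 × 346.48 = 420.23 MPa

420 MPa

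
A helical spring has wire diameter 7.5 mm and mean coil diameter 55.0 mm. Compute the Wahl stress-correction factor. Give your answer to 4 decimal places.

C = D/d = 55.0/7.5 = 7.3333
K_W = (4C−1)/(4C−4) + 0.615/C = 28.333/25.333 + 0.0839 = 1.2023

1.2023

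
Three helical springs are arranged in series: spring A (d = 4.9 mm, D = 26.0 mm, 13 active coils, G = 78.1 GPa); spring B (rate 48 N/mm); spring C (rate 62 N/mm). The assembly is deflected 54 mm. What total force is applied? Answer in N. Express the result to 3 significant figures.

696 N

k_A = Gd⁴/(8D³N_a) = (78.1×10³)(4.9⁴)/(8·26.0³·13) = 24.631 N/mm
Series: 1/k_eq = 1/24.631 + 1/48 + 1/62 = 0.077562; k_eq = 12.893 N/mm
F = k_eq·δ = 12.893·54 = 696.22 N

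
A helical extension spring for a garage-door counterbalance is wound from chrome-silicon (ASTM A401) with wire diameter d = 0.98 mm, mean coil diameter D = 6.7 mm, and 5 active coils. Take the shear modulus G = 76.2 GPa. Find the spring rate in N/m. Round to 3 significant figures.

k = Gd⁴/(8D³N_a) = (76.2×10³ × 0.98⁴) / (8 × 6.7³ × 5)
  = 70284.5 / 12030.5 = 5.8422 N/mm = 5842.2 N/m

5840 N/m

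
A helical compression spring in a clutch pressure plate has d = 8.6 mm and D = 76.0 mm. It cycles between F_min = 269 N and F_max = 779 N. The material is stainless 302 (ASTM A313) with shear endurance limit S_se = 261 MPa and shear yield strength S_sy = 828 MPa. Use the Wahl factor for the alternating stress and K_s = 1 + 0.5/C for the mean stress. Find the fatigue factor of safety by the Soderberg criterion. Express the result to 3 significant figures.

1.82

C = D/d = 76.0/8.6 = 8.8372; K_W = (4C−1)/(4C−4)+0.615/C = 1.1653; K_s = 1+0.5/C = 1.0566
F_a = (F_max−F_min)/2 = 255 N; F_m = (F_max+F_min)/2 = 524 N
τ_a = K_W·8F_aD/(πd³) = 1.1653 × 77.589 = 90.413 MPa
τ_m = K_s·8F_mD/(πd³) = 1.0566 × 159.44 = 168.46 MPa
Soderberg: 1/n_f = τ_a/S_se + τ_m/S_sy = 90.413/261 + 168.46/828 = 0.34641 + 0.20345 = 0.54986
n_f = 1/0.54986 = 1.819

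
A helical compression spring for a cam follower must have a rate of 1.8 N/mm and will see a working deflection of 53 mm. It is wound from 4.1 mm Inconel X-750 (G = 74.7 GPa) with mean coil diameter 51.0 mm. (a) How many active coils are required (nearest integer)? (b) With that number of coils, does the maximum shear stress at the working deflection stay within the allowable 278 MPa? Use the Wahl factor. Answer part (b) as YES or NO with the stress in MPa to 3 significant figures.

N_a = Gd⁴/(8D³k) = (74.7×10³)(4.1⁴)/(8·51.0³·1.8) = 11.05 → N_a = 11
Actual rate k = Gd⁴/(8D³·11) = 1.8083 N/mm
Working load F = kδ = 1.8083·53 = 95.838 N
C = 51.0/4.1 = 12.4390; K_W = (4C−1)/(4C−4)+0.615/C = 1.1150
τ_max = K_W·8FD/(πd³) = 1.1150·180.59 = 201.36 MPa
τ_max ≤ 278 MPa → acceptable

(a) 11 coils; (b) YES, τ_max = 201 MPa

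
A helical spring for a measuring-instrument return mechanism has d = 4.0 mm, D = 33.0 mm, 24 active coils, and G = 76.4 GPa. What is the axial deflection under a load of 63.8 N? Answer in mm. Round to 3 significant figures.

k = Gd⁴/(8D³N_a) = (76.4×10³)(4.0⁴)/(8·33.0³·24) = 2.8346 N/mm
δ = F/k = 63.8 / 2.8346 = 22.508 mm

22.5 mm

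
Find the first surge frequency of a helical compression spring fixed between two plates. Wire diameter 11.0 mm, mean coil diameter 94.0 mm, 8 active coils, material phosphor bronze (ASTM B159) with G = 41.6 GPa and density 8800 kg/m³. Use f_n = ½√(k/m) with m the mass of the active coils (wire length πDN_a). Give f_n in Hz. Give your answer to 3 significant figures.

38.1 Hz

k = Gd⁴/(8D³N_a) = (41.6×10³)(11.0⁴)/(8·94.0³·8) = 11.458 N/mm = 11458 N/m
Wire length L = πDN_a = π·94.0·8 = 2362.5 mm
m = ρ·(πd²/4)·L = 8800 × 95.033×10⁻⁶ m² × 2.3625 m = 1.9757 kg
f_n = ½√(k/m) = 0.5·√(11458/1.9757) = 0.5·√(5799.3) = 38.077 Hz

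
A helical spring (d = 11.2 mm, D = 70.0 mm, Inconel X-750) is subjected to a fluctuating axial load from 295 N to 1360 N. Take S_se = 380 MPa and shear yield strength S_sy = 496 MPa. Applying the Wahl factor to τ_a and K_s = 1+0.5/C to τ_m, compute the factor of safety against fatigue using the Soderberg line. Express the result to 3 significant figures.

C = D/d = 70.0/11.2 = 6.2500; K_W = (4C−1)/(4C−4)+0.615/C = 1.2413; K_s = 1+0.5/C = 1.0800
F_a = (F_max−F_min)/2 = 532.5 N; F_m = (F_max+F_min)/2 = 827.5 N
τ_a = K_W·8F_aD/(πd³) = 1.2413 × 67.562 = 83.862 MPa
τ_m = K_s·8F_mD/(πd³) = 1.0800 × 104.99 = 113.39 MPa
Soderberg: 1/n_f = τ_a/S_se + τ_m/S_sy = 83.862/380 + 113.39/496 = 0.22069 + 0.22861 = 0.4493
n_f = 1/0.4493 = 2.226

2.23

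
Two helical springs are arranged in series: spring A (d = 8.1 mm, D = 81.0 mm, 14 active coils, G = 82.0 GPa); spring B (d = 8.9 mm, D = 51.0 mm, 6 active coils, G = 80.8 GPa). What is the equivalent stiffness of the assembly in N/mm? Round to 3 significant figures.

5.52 N/mm

k_A = Gd⁴/(8D³N_a) = (82.0×10³)(8.1⁴)/(8·81.0³·14) = 5.9304 N/mm
k_B = Gd⁴/(8D³N_a) = (80.8×10³)(8.9⁴)/(8·51.0³·6) = 79.62 N/mm
Series: 1/k_eq = 1/5.9304 + 1/79.62 = 0.18118; k_eq = 5.5193 N/mm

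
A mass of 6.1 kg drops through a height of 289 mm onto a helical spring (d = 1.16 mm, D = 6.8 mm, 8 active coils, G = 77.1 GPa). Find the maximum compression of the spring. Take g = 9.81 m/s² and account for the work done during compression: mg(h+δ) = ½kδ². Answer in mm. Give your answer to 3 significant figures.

79.8 mm

k = Gd⁴/(8D³N_a) = (77.1×10³)(1.16⁴)/(8·6.8³·8) = 6.9371 N/mm
W = mg = 6.1 × 9.81 = 59.841 N
½kδ² − Wδ − Wh = 0 → δ = (W + √(W² + 2kWh))/k
δ = (59.841 + √(3580.9 + 239942))/6.9371 = (59.841 + 493.48)/6.9371 = 79.762 mm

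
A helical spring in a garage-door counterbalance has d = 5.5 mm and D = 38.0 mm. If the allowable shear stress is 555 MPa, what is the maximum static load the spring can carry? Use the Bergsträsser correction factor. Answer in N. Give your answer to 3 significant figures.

C = D/d = 38.0/5.5 = 6.9091
K_B = (4C+2)/(4C−3) = 29.636/24.636 = 1.2030
τ_max = K·8FD/(πd³) → F_max = τ_allow·πd³/(8DK)
F_max = 555·π·5.5³/(8·38.0·1.2030) = 2.9009e+05/365.7 = 793.25 N

793 N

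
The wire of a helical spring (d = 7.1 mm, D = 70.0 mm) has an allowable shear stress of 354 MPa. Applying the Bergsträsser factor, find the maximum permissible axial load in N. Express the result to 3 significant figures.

C = D/d = 70.0/7.1 = 9.8592
K_B = (4C+2)/(4C−3) = 41.437/36.437 = 1.1372
τ_max = K·8FD/(πd³) → F_max = τ_allow·πd³/(8DK)
F_max = 354·π·7.1³/(8·70.0·1.1372) = 3.9804e+05/636.85 = 625.02 N

625 N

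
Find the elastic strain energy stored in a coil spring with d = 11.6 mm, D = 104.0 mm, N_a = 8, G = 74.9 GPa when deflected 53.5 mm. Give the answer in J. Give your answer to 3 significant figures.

k = Gd⁴/(8D³N_a) = (74.9×10³)(11.6⁴)/(8·104.0³·8) = 18.838 N/mm
U = ½kδ² = 0.5 × 18.838 × 53.5² = 26959 N·mm = 26.959 J

27.0 J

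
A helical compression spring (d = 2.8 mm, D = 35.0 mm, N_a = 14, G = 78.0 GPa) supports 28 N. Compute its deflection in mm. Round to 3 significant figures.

k = Gd⁴/(8D³N_a) = (78.0×10³)(2.8⁴)/(8·35.0³·14) = 0.9984 N/mm
δ = F/k = 28 / 0.9984 = 28.045 mm

28.0 mm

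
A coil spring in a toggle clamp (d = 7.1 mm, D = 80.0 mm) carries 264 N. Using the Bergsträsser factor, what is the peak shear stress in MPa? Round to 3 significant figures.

Spring index C = D/d = 80.0/7.1 = 11.2676
K_B = (4C+2)/(4C−3) = 47.070/42.070 = 1.1188
τ₀ = 8FD/(πd³) = 8·264·80.0/(π·7.1³) = 168960/1124.4 = 150.27 MPa
τ_max = K·τ₀ = 1.1188 × 150.27 = 168.12 MPa

168 MPa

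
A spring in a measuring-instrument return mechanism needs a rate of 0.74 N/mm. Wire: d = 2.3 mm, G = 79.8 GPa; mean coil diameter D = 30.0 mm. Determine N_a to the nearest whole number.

N_a = Gd⁴/(8D³k) = (79.8×10³ × 2.3⁴)/(8 × 30.0³ × 0.74)
    = 2.23313e+06 / 159840 = 13.97 → 14 coils

14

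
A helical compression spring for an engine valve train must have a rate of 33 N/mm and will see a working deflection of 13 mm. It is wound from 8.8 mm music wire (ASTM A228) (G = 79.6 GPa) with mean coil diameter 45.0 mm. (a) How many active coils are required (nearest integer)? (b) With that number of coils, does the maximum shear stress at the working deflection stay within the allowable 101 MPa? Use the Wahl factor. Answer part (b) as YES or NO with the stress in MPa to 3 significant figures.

N_a = Gd⁴/(8D³k) = (79.6×10³)(8.8⁴)/(8·45.0³·33) = 19.84 → N_a = 20
Actual rate k = Gd⁴/(8D³·20) = 32.741 N/mm
Working load F = kδ = 32.741·13 = 425.63 N
C = 45.0/8.8 = 5.1136; K_W = (4C−1)/(4C−4)+0.615/C = 1.3026
τ_max = K_W·8FD/(πd³) = 1.3026·71.571 = 93.227 MPa
τ_max ≤ 101 MPa → acceptable

(a) 20 coils; (b) YES, τ_max = 93.2 MPa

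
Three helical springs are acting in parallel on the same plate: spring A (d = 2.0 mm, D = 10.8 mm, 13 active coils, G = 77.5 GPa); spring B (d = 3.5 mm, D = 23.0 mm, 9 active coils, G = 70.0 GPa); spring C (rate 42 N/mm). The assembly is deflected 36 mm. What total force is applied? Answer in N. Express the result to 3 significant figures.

k_A = Gd⁴/(8D³N_a) = (77.5×10³)(2.0⁴)/(8·10.8³·13) = 9.4649 N/mm
k_B = Gd⁴/(8D³N_a) = (70.0×10³)(3.5⁴)/(8·23.0³·9) = 11.991 N/mm
Parallel: k_eq = 9.4649 + 11.991 + 42 = 63.456 N/mm
F = k_eq·δ = 63.456·36 = 2284.4 N

2280 N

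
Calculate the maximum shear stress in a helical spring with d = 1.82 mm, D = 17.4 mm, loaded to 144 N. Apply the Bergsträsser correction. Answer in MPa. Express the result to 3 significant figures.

Spring index C = D/d = 17.4/1.82 = 9.5604
K_B = (4C+2)/(4C−3) = 40.242/35.242 = 1.1419
τ₀ = 8FD/(πd³) = 8·144·17.4/(π·1.82³) = 20044.8/18.939 = 1058.4 MPa
τ_max = K·τ₀ = 1.1419 × 1058.4 = 1208.5 MPa

1210 MPa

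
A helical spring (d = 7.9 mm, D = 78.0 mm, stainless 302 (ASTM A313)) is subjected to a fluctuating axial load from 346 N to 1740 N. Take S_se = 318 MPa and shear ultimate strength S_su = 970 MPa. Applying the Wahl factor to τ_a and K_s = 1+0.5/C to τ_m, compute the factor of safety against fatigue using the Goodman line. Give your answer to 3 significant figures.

C = D/d = 78.0/7.9 = 9.8734; K_W = (4C−1)/(4C−4)+0.615/C = 1.1468; K_s = 1+0.5/C = 1.0506
F_a = (F_max−F_min)/2 = 697 N; F_m = (F_max+F_min)/2 = 1043 N
τ_a = K_W·8F_aD/(πd³) = 1.1468 × 280.79 = 322.02 MPa
τ_m = K_s·8F_mD/(πd³) = 1.0506 × 420.18 = 441.46 MPa
Goodman: 1/n_f = τ_a/S_se + τ_m/S_su = 322.02/318 + 441.46/970 = 1.01263 + 0.45511 = 1.4677
n_f = 1/1.4677 = 0.6813

0.681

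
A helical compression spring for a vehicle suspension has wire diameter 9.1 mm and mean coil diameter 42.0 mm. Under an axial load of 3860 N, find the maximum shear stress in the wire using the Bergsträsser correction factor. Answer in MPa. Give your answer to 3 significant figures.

725 MPa

Spring index C = D/d = 42.0/9.1 = 4.6154
K_B = (4C+2)/(4C−3) = 20.462/15.462 = 1.3234
τ₀ = 8FD/(πd³) = 8·3860·42.0/(π·9.1³) = 1.29696e+06/2367.4 = 547.84 MPa
τ_max = K·τ₀ = 1.3234 × 547.84 = 725 MPa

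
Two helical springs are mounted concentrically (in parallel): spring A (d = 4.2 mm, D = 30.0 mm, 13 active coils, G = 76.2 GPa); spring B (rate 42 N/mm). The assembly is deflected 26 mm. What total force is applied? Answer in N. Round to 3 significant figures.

k_A = Gd⁴/(8D³N_a) = (76.2×10³)(4.2⁴)/(8·30.0³·13) = 8.4441 N/mm
Parallel: k_eq = 8.4441 + 42 = 50.444 N/mm
F = k_eq·δ = 50.444·26 = 1311.5 N

1310 N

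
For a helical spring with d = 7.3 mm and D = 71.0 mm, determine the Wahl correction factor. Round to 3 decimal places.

C = D/d = 71.0/7.3 = 9.7260
K_W = (4C−1)/(4C−4) + 0.615/C = 37.904/34.904 + 0.0632 = 1.1492

1.149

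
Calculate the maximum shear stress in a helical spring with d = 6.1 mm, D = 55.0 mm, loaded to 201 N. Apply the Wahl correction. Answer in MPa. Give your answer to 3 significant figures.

Spring index C = D/d = 55.0/6.1 = 9.0164
K_W = (4C−1)/(4C−4) + 0.615/C = 35.066/32.066 + 0.0682 = 1.1618
τ₀ = 8FD/(πd³) = 8·201·55.0/(π·6.1³) = 88440/713.08 = 124.03 MPa
τ_max = K·τ₀ = 1.1618 × 124.03 = 144.09 MPa

144 MPa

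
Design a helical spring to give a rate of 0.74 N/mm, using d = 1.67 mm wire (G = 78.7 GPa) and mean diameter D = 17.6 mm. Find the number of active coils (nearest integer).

N_a = Gd⁴/(8D³k) = (78.7×10³ × 1.67⁴)/(8 × 17.6³ × 0.74)
    = 612126 / 32274.5 = 18.97 → 19 coils

19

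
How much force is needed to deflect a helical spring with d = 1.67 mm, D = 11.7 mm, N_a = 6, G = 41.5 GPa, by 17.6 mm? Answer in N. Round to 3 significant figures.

k = Gd⁴/(8D³N_a) = (41.5×10³)(1.67⁴)/(8·11.7³·6) = 4.1987 N/mm
F = k·δ = 4.1987 × 17.6 = 73.897 N

73.9 N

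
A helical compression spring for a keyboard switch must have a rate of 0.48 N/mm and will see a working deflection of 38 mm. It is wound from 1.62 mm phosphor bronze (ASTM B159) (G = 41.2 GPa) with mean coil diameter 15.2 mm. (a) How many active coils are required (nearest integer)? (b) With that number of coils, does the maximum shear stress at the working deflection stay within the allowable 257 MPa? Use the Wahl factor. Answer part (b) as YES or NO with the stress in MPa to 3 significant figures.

N_a = Gd⁴/(8D³k) = (41.2×10³)(1.62⁴)/(8·15.2³·0.48) = 21.04 → N_a = 21
Actual rate k = Gd⁴/(8D³·21) = 0.48097 N/mm
Working load F = kδ = 0.48097·38 = 18.277 N
C = 15.2/1.62 = 9.3827; K_W = (4C−1)/(4C−4)+0.615/C = 1.1550
τ_max = K_W·8FD/(πd³) = 1.1550·166.39 = 192.19 MPa
τ_max ≤ 257 MPa → acceptable

(a) 21 coils; (b) YES, τ_max = 192 MPa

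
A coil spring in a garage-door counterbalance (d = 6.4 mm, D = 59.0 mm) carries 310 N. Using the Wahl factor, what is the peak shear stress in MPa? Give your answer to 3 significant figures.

206 MPa

Spring index C = D/d = 59.0/6.4 = 9.2188
K_W = (4C−1)/(4C−4) + 0.615/C = 35.875/32.875 + 0.0667 = 1.1580
τ₀ = 8FD/(πd³) = 8·310·59.0/(π·6.4³) = 146320/823.55 = 177.67 MPa
τ_max = K·τ₀ = 1.1580 × 177.67 = 205.74 MPa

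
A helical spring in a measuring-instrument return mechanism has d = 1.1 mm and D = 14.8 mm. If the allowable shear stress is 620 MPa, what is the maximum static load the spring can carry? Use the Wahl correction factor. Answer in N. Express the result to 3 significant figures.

19.8 N

C = D/d = 14.8/1.1 = 13.4545
K_W = (4C−1)/(4C−4) + 0.615/C = 52.818/49.818 + 0.0457 = 1.1059
τ_max = K·8FD/(πd³) → F_max = τ_allow·πd³/(8DK)
F_max = 620·π·1.1³/(8·14.8·1.1059) = 2592.5/130.94 = 19.799 N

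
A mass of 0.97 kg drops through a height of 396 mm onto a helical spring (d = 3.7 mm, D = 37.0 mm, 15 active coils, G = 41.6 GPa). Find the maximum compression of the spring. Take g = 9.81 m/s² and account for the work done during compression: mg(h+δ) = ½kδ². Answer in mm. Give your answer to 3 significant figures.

k = Gd⁴/(8D³N_a) = (41.6×10³)(3.7⁴)/(8·37.0³·15) = 1.2827 N/mm
W = mg = 0.97 × 9.81 = 9.5157 N
½kδ² − Wδ − Wh = 0 → δ = (W + √(W² + 2kWh))/k
δ = (9.5157 + √(90.549 + 9666.73))/1.2827 = (9.5157 + 98.779)/1.2827 = 84.429 mm

84.4 mm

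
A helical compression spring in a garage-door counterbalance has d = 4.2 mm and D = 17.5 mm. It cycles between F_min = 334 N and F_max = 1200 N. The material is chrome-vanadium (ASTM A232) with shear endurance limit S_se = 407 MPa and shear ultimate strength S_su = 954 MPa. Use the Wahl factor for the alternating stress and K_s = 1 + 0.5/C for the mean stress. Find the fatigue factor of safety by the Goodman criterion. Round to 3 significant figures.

C = D/d = 17.5/4.2 = 4.1667; K_W = (4C−1)/(4C−4)+0.615/C = 1.3844; K_s = 1+0.5/C = 1.1200
F_a = (F_max−F_min)/2 = 433 N; F_m = (F_max+F_min)/2 = 767 N
τ_a = K_W·8F_aD/(πd³) = 1.3844 × 260.45 = 360.57 MPa
τ_m = K_s·8F_mD/(πd³) = 1.1200 × 461.34 = 516.71 MPa
Goodman: 1/n_f = τ_a/S_se + τ_m/S_su = 360.57/407 + 516.71/954 = 0.88593 + 0.54162 = 1.4275
n_f = 1/1.4275 = 0.7005

0.701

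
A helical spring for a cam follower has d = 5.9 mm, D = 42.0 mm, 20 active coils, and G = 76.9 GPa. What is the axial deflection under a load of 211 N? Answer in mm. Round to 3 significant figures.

26.8 mm

k = Gd⁴/(8D³N_a) = (76.9×10³)(5.9⁴)/(8·42.0³·20) = 7.8608 N/mm
δ = F/k = 211 / 7.8608 = 26.842 mm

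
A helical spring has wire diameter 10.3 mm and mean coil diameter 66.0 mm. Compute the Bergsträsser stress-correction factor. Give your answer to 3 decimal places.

C = D/d = 66.0/10.3 = 6.4078
K_B = (4C+2)/(4C−3) = 27.631/22.631 = 1.2209

1.221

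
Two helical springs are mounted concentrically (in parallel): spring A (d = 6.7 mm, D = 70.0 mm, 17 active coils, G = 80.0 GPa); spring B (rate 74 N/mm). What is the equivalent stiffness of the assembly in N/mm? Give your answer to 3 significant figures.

k_A = Gd⁴/(8D³N_a) = (80.0×10³)(6.7⁴)/(8·70.0³·17) = 3.4559 N/mm
Parallel: k_eq = 3.4559 + 74 = 77.456 N/mm

77.5 N/mm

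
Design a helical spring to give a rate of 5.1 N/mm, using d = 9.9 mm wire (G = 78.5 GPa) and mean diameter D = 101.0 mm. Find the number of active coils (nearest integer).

N_a = Gd⁴/(8D³k) = (78.5×10³ × 9.9⁴)/(8 × 101.0³ × 5.1)
    = 7.54068e+08 / 4.20363e+07 = 17.94 → 18 coils

18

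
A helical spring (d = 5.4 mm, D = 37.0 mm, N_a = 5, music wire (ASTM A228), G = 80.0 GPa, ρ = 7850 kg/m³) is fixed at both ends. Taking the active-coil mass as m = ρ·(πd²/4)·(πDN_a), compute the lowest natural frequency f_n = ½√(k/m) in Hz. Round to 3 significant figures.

k = Gd⁴/(8D³N_a) = (80.0×10³)(5.4⁴)/(8·37.0³·5) = 33.574 N/mm = 33574 N/m
Wire length L = πDN_a = π·37.0·5 = 581.19 mm
m = ρ·(πd²/4)·L = 7850 × 22.902×10⁻⁶ m² × 0.58119 m = 0.10449 kg
f_n = ½√(k/m) = 0.5·√(33574/0.10449) = 0.5·√(3.2132e+05) = 283.42 Hz

283 Hz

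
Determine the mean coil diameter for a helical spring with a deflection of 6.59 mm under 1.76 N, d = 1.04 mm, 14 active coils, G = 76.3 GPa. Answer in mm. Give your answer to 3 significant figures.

14.4 mm

Required rate k = F/δ = 1.76/6.59 = 0.26707 N/mm
D = (Gd⁴/(8N_a·k))^(1/3) = (76.3×10³·1.04⁴/(8·14·0.26707))^(1/3)
  = (2984.09)^(1/3) = 14.3970 mm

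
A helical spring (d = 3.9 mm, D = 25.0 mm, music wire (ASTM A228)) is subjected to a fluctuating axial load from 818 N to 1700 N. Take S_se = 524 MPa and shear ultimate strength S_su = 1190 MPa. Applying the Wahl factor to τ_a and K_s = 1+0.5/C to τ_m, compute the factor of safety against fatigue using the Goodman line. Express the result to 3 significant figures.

C = D/d = 25.0/3.9 = 6.4103; K_W = (4C−1)/(4C−4)+0.615/C = 1.2346; K_s = 1+0.5/C = 1.0780
F_a = (F_max−F_min)/2 = 441 N; F_m = (F_max+F_min)/2 = 1259 N
τ_a = K_W·8F_aD/(πd³) = 1.2346 × 473.29 = 584.3 MPa
τ_m = K_s·8F_mD/(πd³) = 1.0780 × 1351.2 = 1456.6 MPa
Goodman: 1/n_f = τ_a/S_se + τ_m/S_su = 584.3/524 + 1456.6/1190 = 1.11508 + 1.22401 = 2.3391
n_f = 1/2.3391 = 0.4275

0.428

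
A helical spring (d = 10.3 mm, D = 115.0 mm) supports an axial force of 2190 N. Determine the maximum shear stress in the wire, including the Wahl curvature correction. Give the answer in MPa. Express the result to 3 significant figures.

663 MPa

Spring index C = D/d = 115.0/10.3 = 11.1650
K_W = (4C−1)/(4C−4) + 0.615/C = 43.660/40.660 + 0.0551 = 1.1289
τ₀ = 8FD/(πd³) = 8·2190·115.0/(π·10.3³) = 2.0148e+06/3432.9 = 586.91 MPa
τ_max = K·τ₀ = 1.1289 × 586.91 = 662.54 MPa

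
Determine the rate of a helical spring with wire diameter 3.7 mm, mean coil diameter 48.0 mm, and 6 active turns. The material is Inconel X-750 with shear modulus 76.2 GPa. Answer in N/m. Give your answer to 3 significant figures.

2690 N/m

k = Gd⁴/(8D³N_a) = (76.2×10³ × 3.7⁴) / (8 × 48.0³ × 6)
  = 1.42811e+07 / 5.30842e+06 = 2.6903 N/mm = 2690.3 N/m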